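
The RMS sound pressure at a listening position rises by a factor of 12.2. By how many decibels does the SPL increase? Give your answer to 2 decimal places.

SPL change from a pressure ratio uses the 20·log₁₀ form:
20·log₁₀(12.2) = 21.73 dB.

21.73 dB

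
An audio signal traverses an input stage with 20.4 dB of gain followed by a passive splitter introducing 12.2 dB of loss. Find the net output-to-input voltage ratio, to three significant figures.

2.57

Net gain = 20.4 + (−12.2) = 8.2 dB.
Voltage ratio = 10^(8.2/20) = 2.57.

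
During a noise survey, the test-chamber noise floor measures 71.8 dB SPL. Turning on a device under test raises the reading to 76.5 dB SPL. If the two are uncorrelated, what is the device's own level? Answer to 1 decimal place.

74.7 dB SPL

Remove the background by subtracting linear intensities:
L_src = 10·log₁₀(10^(76.5/10) − 10^(71.8/10)) = 10·log₁₀(29530000) = 74.7 dB SPL.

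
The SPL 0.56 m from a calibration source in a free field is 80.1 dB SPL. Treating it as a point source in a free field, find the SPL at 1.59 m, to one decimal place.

Free-field point source: level drops by 20·log₁₀ of the distance ratio.
ΔL = −20·log₁₀(1.59/0.56) = -9.06 dB, so L₂ = 80.1 + (-9.06) = 71.0 dB SPL.

71.0 dB SPL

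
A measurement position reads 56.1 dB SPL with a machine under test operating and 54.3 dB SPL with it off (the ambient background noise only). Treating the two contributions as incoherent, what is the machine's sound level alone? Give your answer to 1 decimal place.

Subtract intensities: L_src = 10·log₁₀(10^(L_total/10) − 10^(L_bg/10)).
L_src = 10·log₁₀(10^(56.1/10) − 10^(54.3/10)) = 10·log₁₀(138200) = 51.4 dB SPL.

51.4 dB SPL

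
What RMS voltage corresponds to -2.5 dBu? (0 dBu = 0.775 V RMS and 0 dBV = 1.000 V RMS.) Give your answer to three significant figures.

0.581 V

V = 0.775 V × 10^(-2.5/20).
= 0.775 × 0.7499 = 0.581 V.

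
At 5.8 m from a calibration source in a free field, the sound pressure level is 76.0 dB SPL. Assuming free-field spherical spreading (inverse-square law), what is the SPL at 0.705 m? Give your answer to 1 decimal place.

Inverse-square spreading gives ΔL = −20·log₁₀(d₂/d₁).
ΔL = −20·log₁₀(0.705/5.8) = 18.30 dB, so L₂ = 76.0 + (18.30) = 94.3 dB SPL.

94.3 dB SPL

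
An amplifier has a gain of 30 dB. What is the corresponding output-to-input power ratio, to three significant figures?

1000

Power ratio = 10^(dB/10).
10^(30/10) = 10^(3.000) = 1000.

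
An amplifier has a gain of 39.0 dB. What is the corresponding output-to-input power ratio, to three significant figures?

Power ratio = 10^(dB/10).
10^(39.0/10) = 10^(3.900) = 7940.

7940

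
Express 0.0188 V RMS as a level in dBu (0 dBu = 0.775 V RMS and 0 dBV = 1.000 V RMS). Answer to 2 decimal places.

dBu = 20·log₁₀(V / 0.775 V).
20·log₁₀(0.0188/0.775) = -32.30 dBu.

-32.30 dBu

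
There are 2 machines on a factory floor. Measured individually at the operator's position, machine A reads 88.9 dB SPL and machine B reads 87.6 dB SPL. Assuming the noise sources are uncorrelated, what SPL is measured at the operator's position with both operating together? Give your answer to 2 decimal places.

Incoherent sources sum as intensities:
L_total = 10·log₁₀(10^(88.9/10) + 10^(87.6/10)) = 10·log₁₀(1352000000) = 91.31 dB SPL.

91.31 dB SPL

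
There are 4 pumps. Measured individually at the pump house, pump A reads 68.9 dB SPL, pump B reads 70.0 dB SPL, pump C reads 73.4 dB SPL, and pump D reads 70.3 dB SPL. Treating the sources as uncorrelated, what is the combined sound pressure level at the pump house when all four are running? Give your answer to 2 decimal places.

Uncorrelated sources add in intensity (power), not in dB.
L_total = 10·log₁₀(10^(68.9/10) + 10^(70.0/10) + 10^(73.4/10) + 10^(70.3/10)) = 10·log₁₀(50360000) = 77.02 dB SPL.

77.02 dB SPL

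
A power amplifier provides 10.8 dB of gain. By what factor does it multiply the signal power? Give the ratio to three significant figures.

12.0

Power ratio = 10^(dB/10).
10^(10.8/10) = 10^(1.080) = 12.0.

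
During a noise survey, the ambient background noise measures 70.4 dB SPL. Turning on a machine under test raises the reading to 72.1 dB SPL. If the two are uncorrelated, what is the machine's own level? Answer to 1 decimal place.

67.2 dB SPL

Subtract intensities: L_src = 10·log₁₀(10^(L_total/10) − 10^(L_bg/10)).
L_src = 10·log₁₀(10^(72.1/10) − 10^(70.4/10)) = 10·log₁₀(5253000) = 67.2 dB SPL.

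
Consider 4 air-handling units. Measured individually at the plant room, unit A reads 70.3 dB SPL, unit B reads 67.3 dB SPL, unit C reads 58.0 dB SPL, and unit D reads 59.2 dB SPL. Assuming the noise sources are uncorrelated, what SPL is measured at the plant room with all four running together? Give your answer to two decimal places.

Add the sources as powers (linear), then convert back to dB:
L_total = 10·log₁₀(10^(70.3/10) + 10^(67.3/10) + 10^(58.0/10) + 10^(59.2/10)) = 10·log₁₀(17550000) = 72.44 dB SPL.

72.44 dB SPL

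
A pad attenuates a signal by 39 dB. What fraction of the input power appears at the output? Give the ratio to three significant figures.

0.000126

Power ratio = 10^(dB/10).
10^(-39/10) = 10^(-3.900) = 0.000126.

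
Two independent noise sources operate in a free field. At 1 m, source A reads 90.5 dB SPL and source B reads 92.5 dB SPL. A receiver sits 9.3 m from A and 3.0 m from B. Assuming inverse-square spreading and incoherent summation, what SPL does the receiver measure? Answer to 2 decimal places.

At the listener: L_A = 90.5 − 20·log₁₀(9.3) = 71.130 dB; L_B = 92.5 − 20·log₁₀(3.0) = 82.958 dB.
Combined: 10·log₁₀(10^(71.130/10)+10^(82.958/10)) = 83.23 dB SPL.

83.23 dB SPL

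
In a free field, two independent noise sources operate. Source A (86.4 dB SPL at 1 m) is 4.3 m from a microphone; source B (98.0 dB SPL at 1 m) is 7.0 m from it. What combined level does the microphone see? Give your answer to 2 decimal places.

81.83 dB SPL

At the listener: L_A = 86.4 − 20·log₁₀(4.3) = 73.731 dB; L_B = 98.0 − 20·log₁₀(7.0) = 81.098 dB.
Combined: 10·log₁₀(10^(73.731/10)+10^(81.098/10)) = 81.83 dB SPL.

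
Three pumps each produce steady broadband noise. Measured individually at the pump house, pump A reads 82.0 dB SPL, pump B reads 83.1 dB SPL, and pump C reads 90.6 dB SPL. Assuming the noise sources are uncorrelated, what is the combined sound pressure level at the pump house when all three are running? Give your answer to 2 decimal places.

91.79 dB SPL

Uncorrelated sources add in intensity (power), not in dB.
L_total = 10·log₁₀(10^(82.0/10) + 10^(83.1/10) + 10^(90.6/10)) = 10·log₁₀(1511000000) = 91.79 dB SPL.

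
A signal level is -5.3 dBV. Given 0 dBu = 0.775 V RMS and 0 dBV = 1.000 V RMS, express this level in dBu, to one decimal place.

The offset between the scales is 20·log₁₀(0.775/1.000) = −2.214 dB.
So dBu = -5.3 + 2.214 = -3.1 dBu.

-3.1 dBu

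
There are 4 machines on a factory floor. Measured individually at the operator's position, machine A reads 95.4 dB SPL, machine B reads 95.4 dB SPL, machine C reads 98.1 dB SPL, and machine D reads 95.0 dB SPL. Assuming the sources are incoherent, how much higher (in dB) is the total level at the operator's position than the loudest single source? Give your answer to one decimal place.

Add the sources as powers (linear), then convert back to dB:
L_total = 10·log₁₀(10^(95.4/10) + 10^(95.4/10) + 10^(98.1/10) + 10^(95.0/10)) = 102.19 dB SPL.
Excess over the loudest (98.1 dB): 102.19 − 98.1 = 4.1 dB.

4.1 dB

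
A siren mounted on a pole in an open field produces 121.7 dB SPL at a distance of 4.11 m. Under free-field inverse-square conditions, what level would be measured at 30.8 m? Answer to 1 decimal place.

104.2 dB SPL

Inverse-square spreading gives ΔL = −20·log₁₀(d₂/d₁).
ΔL = −20·log₁₀(30.8/4.11) = -17.49 dB, so L₂ = 121.7 + (-17.49) = 104.2 dB SPL.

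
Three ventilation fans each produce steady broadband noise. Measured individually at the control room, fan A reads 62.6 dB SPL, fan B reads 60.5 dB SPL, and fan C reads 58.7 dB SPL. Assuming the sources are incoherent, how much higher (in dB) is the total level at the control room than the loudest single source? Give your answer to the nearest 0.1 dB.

Uncorrelated sources add in intensity (power), not in dB.
L_total = 10·log₁₀(10^(62.6/10) + 10^(60.5/10) + 10^(58.7/10)) = 65.66 dB SPL.
Excess over the loudest (62.6 dB): 65.66 − 62.6 = 3.1 dB.

3.1 dB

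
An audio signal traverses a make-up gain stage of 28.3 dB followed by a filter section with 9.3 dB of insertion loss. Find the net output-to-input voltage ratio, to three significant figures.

Net gain = 28.3 + (−9.3) = 19.0 dB.
Voltage ratio = 10^(19.0/20) = 8.91.

8.91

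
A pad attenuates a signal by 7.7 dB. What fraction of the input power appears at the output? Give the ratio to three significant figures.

Power ratio = 10^(dB/10).
10^(-7.7/10) = 10^(-0.7700) = 0.170.

0.170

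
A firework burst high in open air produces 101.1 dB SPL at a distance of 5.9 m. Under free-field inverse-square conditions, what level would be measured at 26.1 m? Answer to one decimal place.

Free-field point source: level drops by 20·log₁₀ of the distance ratio.
ΔL = −20·log₁₀(26.1/5.9) = -12.92 dB, so L₂ = 101.1 + (-12.92) = 88.2 dB SPL.

88.2 dB SPL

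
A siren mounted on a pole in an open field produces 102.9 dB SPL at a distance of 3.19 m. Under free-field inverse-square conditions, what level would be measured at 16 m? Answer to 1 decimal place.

88.9 dB SPL

Free-field point source: level drops by 20·log₁₀ of the distance ratio.
ΔL = −20·log₁₀(16/3.19) = -14.01 dB, so L₂ = 102.9 + (-14.01) = 88.9 dB SPL.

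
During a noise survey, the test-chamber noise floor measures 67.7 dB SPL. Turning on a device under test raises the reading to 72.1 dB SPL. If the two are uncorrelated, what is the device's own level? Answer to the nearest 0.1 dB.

70.1 dB SPL

Subtract intensities: L_src = 10·log₁₀(10^(L_total/10) − 10^(L_bg/10)).
L_src = 10·log₁₀(10^(72.1/10) − 10^(67.7/10)) = 10·log₁₀(10330000) = 70.1 dB SPL.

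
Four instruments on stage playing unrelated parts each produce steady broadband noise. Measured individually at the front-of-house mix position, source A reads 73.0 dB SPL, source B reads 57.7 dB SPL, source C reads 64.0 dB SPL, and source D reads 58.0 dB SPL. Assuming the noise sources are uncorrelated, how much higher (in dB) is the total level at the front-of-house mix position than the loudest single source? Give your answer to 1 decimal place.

0.7 dB

Add the sources as powers (linear), then convert back to dB:
L_total = 10·log₁₀(10^(73.0/10) + 10^(57.7/10) + 10^(64.0/10) + 10^(58.0/10)) = 73.74 dB SPL.
Excess over the loudest (73.0 dB): 73.74 − 73.0 = 0.7 dB.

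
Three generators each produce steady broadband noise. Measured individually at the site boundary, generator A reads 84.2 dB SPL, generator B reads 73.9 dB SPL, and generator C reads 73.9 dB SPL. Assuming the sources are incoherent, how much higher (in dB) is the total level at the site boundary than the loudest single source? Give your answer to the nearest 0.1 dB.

0.7 dB

Incoherent sources sum as intensities:
L_total = 10·log₁₀(10^(84.2/10) + 10^(73.9/10) + 10^(73.9/10)) = 84.94 dB SPL.
Excess over the loudest (84.2 dB): 84.94 − 84.2 = 0.7 dB.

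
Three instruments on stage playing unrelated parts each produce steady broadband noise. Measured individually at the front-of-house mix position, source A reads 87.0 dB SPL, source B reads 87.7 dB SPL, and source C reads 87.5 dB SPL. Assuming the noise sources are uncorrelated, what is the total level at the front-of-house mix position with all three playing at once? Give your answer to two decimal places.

92.18 dB SPL

Uncorrelated sources add in intensity (power), not in dB.
L_total = 10·log₁₀(10^(87.0/10) + 10^(87.7/10) + 10^(87.5/10)) = 10·log₁₀(1652000000) = 92.18 dB SPL.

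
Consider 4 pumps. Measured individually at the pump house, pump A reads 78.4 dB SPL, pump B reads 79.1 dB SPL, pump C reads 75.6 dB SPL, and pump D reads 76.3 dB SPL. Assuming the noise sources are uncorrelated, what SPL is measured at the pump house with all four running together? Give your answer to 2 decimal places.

83.61 dB SPL

Uncorrelated sources add in intensity (power), not in dB.
L_total = 10·log₁₀(10^(78.4/10) + 10^(79.1/10) + 10^(75.6/10) + 10^(76.3/10)) = 10·log₁₀(229400000) = 83.61 dB SPL.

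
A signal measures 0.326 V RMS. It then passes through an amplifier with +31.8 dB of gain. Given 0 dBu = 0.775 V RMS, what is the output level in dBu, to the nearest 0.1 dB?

Input level: 20·log₁₀(0.326/0.775) = -7.52 dBu.
Output: -7.52 + 31.8 = +24.3 dBu.

+24.3 dBu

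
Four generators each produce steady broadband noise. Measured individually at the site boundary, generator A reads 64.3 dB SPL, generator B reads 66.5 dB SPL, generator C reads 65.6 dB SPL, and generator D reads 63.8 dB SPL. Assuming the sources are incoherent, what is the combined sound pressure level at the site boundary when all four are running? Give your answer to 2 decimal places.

Add the sources as powers (linear), then convert back to dB:
L_total = 10·log₁₀(10^(64.3/10) + 10^(66.5/10) + 10^(65.6/10) + 10^(63.8/10)) = 10·log₁₀(13190000) = 71.20 dB SPL.

71.20 dB SPL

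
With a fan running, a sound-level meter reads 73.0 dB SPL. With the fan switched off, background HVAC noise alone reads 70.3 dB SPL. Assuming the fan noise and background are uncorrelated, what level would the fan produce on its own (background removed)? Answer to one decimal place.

69.7 dB SPL

Background correction is a power subtraction:
L_src = 10·log₁₀(10^(73.0/10) − 10^(70.3/10)) = 10·log₁₀(9237000) = 69.7 dB SPL.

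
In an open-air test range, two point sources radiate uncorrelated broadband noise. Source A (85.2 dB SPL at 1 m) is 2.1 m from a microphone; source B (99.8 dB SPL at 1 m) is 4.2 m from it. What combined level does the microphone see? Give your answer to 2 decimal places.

87.90 dB SPL

At the listener: L_A = 85.2 − 20·log₁₀(2.1) = 78.756 dB; L_B = 99.8 − 20·log₁₀(4.2) = 87.335 dB.
Combined: 10·log₁₀(10^(78.756/10)+10^(87.335/10)) = 87.90 dB SPL.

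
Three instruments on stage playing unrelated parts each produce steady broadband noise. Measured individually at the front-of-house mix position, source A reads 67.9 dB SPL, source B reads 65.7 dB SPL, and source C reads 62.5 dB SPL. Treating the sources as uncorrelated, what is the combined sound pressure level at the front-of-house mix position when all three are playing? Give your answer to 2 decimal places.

Incoherent sources sum as intensities:
L_total = 10·log₁₀(10^(67.9/10) + 10^(65.7/10) + 10^(62.5/10)) = 10·log₁₀(11660000) = 70.67 dB SPL.

70.67 dB SPL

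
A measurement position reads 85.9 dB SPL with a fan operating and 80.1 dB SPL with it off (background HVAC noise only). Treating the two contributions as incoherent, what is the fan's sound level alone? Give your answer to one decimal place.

84.6 dB SPL

Background correction is a power subtraction:
L_src = 10·log₁₀(10^(85.9/10) − 10^(80.1/10)) = 10·log₁₀(286700000) = 84.6 dB SPL.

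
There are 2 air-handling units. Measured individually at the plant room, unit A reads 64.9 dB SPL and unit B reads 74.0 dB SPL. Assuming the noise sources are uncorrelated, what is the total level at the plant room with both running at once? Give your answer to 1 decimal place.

74.5 dB SPL

Add the sources as powers (linear), then convert back to dB:
L_total = 10·log₁₀(10^(64.9/10) + 10^(74.0/10)) = 10·log₁₀(28210000) = 74.5 dB SPL.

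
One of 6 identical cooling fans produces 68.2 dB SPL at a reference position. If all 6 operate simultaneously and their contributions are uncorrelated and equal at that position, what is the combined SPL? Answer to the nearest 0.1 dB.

76.0 dB SPL

6 equal incoherent sources raise the level by 10·log₁₀(6) = 7.78 dB.
L_total = 68.2 + 7.78 = 76.0 dB SPL.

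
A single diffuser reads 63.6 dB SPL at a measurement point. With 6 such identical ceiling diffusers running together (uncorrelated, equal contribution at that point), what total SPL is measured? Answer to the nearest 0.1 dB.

6 equal incoherent sources raise the level by 10·log₁₀(6) = 7.78 dB.
L_total = 63.6 + 7.78 = 71.4 dB SPL.

71.4 dB SPL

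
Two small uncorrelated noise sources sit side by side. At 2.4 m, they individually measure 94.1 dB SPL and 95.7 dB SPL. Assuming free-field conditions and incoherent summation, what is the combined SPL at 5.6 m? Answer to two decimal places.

Combined at 2.4 m: 10·log₁₀(10^(94.1/10)+10^(95.7/10)) = 97.984 dB SPL.
Then apply −20·log₁₀(5.6/2.4) = -7.360 dB → 90.62 dB SPL.

90.62 dB SPL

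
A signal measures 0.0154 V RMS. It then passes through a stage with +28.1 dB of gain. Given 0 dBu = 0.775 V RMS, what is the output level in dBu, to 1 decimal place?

-5.9 dBu

Input level: 20·log₁₀(0.0154/0.775) = -34.04 dBu.
Output: -34.04 + 28.1 = -5.9 dBu.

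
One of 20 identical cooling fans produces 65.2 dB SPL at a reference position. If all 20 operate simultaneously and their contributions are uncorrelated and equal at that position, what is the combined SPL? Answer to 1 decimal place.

78.2 dB SPL

20 equal incoherent sources raise the level by 10·log₁₀(20) = 13.01 dB.
L_total = 65.2 + 13.01 = 78.2 dB SPL.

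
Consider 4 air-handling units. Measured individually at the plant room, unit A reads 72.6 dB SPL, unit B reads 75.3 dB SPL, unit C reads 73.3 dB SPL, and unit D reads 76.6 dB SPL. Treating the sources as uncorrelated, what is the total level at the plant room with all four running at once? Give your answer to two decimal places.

80.76 dB SPL

Incoherent sources sum as intensities:
L_total = 10·log₁₀(10^(72.6/10) + 10^(75.3/10) + 10^(73.3/10) + 10^(76.6/10)) = 10·log₁₀(119200000) = 80.76 dB SPL.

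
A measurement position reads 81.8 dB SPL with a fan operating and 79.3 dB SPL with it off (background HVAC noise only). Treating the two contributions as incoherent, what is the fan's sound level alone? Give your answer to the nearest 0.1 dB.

Remove the background by subtracting linear intensities:
L_src = 10·log₁₀(10^(81.8/10) − 10^(79.3/10)) = 10·log₁₀(66240000) = 78.2 dB SPL.

78.2 dB SPL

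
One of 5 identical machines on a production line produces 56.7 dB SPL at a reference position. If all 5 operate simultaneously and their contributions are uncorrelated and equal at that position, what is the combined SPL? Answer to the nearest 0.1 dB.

63.7 dB SPL

5 equal incoherent sources raise the level by 10·log₁₀(5) = 6.99 dB.
L_total = 56.7 + 6.99 = 63.7 dB SPL.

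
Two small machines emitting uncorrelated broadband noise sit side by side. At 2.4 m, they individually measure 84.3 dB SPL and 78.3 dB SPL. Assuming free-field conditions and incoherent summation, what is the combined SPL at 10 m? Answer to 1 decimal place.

72.9 dB SPL

Combined at 2.4 m: 10·log₁₀(10^(84.3/10)+10^(78.3/10)) = 85.27 dB SPL.
Then apply −20·log₁₀(10/2.4) = -12.40 dB → 72.9 dB SPL.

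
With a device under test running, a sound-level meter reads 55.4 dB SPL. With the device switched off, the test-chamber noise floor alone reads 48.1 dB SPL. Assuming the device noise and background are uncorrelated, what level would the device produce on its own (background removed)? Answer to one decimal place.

Subtract intensities: L_src = 10·log₁₀(10^(L_total/10) − 10^(L_bg/10)).
L_src = 10·log₁₀(10^(55.4/10) − 10^(48.1/10)) = 10·log₁₀(282200) = 54.5 dB SPL.

54.5 dB SPL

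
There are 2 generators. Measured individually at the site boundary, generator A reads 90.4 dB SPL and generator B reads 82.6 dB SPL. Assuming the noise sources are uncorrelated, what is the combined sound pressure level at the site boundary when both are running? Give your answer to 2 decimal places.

91.07 dB SPL

Add the sources as powers (linear), then convert back to dB:
L_total = 10·log₁₀(10^(90.4/10) + 10^(82.6/10)) = 10·log₁₀(1278000000) = 91.07 dB SPL.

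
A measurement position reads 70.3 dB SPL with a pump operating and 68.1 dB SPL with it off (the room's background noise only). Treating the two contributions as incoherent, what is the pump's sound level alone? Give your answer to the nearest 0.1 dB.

66.3 dB SPL

Background correction is a power subtraction:
L_src = 10·log₁₀(10^(70.3/10) − 10^(68.1/10)) = 10·log₁₀(4259000) = 66.3 dB SPL.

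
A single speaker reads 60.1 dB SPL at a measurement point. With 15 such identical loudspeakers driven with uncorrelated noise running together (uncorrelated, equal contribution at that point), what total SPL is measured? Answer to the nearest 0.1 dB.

15 equal incoherent sources raise the level by 10·log₁₀(15) = 11.76 dB.
L_total = 60.1 + 11.76 = 71.9 dB SPL.

71.9 dB SPL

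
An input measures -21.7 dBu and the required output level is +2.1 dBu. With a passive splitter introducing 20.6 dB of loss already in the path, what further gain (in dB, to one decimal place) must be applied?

The required make-up gain is the shortfall in the dB sum.
G = +2.1 − (-21.7) + 20.6 = 44.4 dB.

44.4 dB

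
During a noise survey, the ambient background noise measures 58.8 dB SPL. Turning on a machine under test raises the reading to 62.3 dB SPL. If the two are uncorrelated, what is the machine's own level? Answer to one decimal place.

59.7 dB SPL

Background correction is a power subtraction:
L_src = 10·log₁₀(10^(62.3/10) − 10^(58.8/10)) = 10·log₁₀(939700) = 59.7 dB SPL.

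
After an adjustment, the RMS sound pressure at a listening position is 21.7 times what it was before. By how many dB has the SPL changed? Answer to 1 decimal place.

Sound pressure is an amplitude quantity: ΔL = 20·log₁₀(p₂/p₁).
20·log₁₀(21.7) = 26.7 dB.

26.7 dB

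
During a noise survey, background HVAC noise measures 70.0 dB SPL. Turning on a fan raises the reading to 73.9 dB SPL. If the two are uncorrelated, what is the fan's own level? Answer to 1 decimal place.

71.6 dB SPL

Background correction is a power subtraction:
L_src = 10·log₁₀(10^(73.9/10) − 10^(70.0/10)) = 10·log₁₀(14550000) = 71.6 dB SPL.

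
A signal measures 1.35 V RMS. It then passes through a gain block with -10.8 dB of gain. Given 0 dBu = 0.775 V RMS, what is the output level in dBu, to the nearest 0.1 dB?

Input level: 20·log₁₀(1.35/0.775) = 4.82 dBu.
Output: 4.82 − 10.8 = -6.0 dBu.

-6.0 dBu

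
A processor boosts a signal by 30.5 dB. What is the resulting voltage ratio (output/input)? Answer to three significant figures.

Voltage ratio = 10^(dB/20).
10^(30.5/20) = 10^(1.525) = 33.5.

33.5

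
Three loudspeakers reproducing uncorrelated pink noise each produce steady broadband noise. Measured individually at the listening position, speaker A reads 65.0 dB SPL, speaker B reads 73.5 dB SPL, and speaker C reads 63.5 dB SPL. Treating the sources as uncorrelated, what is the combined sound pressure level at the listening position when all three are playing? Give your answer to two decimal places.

74.44 dB SPL

Uncorrelated sources add in intensity (power), not in dB.
L_total = 10·log₁₀(10^(65.0/10) + 10^(73.5/10) + 10^(63.5/10)) = 10·log₁₀(27790000) = 74.44 dB SPL.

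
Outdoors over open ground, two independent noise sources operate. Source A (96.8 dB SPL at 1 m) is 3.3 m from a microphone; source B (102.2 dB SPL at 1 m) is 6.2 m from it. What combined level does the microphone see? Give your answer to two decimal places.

89.40 dB SPL

At the listener: L_A = 96.8 − 20·log₁₀(3.3) = 86.430 dB; L_B = 102.2 − 20·log₁₀(6.2) = 86.352 dB.
Combined: 10·log₁₀(10^(86.430/10)+10^(86.352/10)) = 89.40 dB SPL.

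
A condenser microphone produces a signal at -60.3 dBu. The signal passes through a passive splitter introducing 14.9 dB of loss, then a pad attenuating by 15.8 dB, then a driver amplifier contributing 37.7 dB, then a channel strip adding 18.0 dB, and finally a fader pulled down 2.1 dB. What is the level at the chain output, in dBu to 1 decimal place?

-37.4 dBu

Cascaded gains and losses add directly in dB.
-60.3 − 14.9 − 15.8 + 37.7 + 18.0 − 2.1 = -37.4 dBu.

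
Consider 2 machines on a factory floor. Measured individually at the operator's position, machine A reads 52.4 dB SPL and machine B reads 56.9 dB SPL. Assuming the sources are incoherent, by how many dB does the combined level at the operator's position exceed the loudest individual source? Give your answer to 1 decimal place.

1.3 dB

Add the sources as powers (linear), then convert back to dB:
L_total = 10·log₁₀(10^(52.4/10) + 10^(56.9/10)) = 58.22 dB SPL.
Excess over the loudest (56.9 dB): 58.22 − 56.9 = 1.3 dB.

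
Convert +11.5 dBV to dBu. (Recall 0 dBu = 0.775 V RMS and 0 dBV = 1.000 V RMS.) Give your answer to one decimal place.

The offset between the scales is 20·log₁₀(0.775/1.000) = −2.214 dB.
So dBu = +11.5 + 2.214 = +13.7 dBu.

+13.7 dBu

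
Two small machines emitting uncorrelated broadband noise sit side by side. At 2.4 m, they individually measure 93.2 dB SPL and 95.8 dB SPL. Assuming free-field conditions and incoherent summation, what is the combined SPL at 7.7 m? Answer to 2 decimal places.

87.58 dB SPL

Combined at 2.4 m: 10·log₁₀(10^(93.2/10)+10^(95.8/10)) = 97.702 dB SPL.
Then apply −20·log₁₀(7.7/2.4) = -10.126 dB → 87.58 dB SPL.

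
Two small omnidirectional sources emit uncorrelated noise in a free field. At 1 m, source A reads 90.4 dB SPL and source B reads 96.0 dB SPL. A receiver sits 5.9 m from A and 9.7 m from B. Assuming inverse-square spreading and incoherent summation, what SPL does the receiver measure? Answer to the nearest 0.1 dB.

At the listener: L_A = 90.4 − 20·log₁₀(5.9) = 74.98 dB; L_B = 96.0 − 20·log₁₀(9.7) = 76.26 dB.
Combined: 10·log₁₀(10^(74.98/10)+10^(76.26/10)) = 78.7 dB SPL.

78.7 dB SPL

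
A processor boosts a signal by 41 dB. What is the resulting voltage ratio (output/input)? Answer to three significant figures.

Voltage ratio = 10^(dB/20).
10^(41/20) = 10^(2.050) = 112.

112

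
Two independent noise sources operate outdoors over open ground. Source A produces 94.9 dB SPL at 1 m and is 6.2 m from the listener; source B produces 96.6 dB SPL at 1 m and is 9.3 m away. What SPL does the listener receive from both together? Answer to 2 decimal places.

At the listener: L_A = 94.9 − 20·log₁₀(6.2) = 79.052 dB; L_B = 96.6 − 20·log₁₀(9.3) = 77.230 dB.
Combined: 10·log₁₀(10^(79.052/10)+10^(77.230/10)) = 81.25 dB SPL.

81.25 dB SPL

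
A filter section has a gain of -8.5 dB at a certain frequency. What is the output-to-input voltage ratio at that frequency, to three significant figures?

0.376

Voltage ratio = 10^(dB/20).
10^(-8.5/20) = 10^(-0.4250) = 0.376.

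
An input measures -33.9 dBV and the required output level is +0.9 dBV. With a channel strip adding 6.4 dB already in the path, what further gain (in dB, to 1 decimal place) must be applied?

28.4 dB

The required make-up gain is the shortfall in the dB sum.
G = +0.9 − (-33.9) − 6.4 = 28.4 dB.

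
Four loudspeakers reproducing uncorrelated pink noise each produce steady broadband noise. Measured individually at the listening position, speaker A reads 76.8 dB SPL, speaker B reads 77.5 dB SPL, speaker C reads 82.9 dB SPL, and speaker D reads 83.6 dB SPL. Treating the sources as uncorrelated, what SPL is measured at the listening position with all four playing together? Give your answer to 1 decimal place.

87.2 dB SPL

Add the sources as powers (linear), then convert back to dB:
L_total = 10·log₁₀(10^(76.8/10) + 10^(77.5/10) + 10^(82.9/10) + 10^(83.6/10)) = 10·log₁₀(528200000) = 87.2 dB SPL.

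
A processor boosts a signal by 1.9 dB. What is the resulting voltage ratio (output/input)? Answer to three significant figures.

Voltage ratio = 10^(dB/20).
10^(1.9/20) = 10^(0.09500) = 1.24.

1.24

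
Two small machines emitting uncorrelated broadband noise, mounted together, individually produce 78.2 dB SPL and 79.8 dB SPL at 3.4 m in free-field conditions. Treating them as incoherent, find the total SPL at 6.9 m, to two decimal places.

75.94 dB SPL

Combined at 3.4 m: 10·log₁₀(10^(78.2/10)+10^(79.8/10)) = 82.084 dB SPL.
Then apply −20·log₁₀(6.9/3.4) = -6.147 dB → 75.94 dB SPL.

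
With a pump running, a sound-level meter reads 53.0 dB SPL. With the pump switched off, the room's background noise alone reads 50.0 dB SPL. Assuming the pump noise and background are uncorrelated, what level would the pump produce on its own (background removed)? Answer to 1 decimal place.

Background correction is a power subtraction:
L_src = 10·log₁₀(10^(53.0/10) − 10^(50.0/10)) = 10·log₁₀(99530) = 50.0 dB SPL.

50.0 dB SPL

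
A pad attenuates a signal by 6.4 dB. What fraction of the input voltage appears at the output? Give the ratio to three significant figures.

Voltage ratio = 10^(dB/20).
10^(-6.4/20) = 10^(-0.3200) = 0.479.

0.479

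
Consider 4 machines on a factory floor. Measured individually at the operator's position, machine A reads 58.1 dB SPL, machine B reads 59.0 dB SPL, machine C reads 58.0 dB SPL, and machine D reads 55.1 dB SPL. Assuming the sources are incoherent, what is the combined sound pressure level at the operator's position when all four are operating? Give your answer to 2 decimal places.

Add the sources as powers (linear), then convert back to dB:
L_total = 10·log₁₀(10^(58.1/10) + 10^(59.0/10) + 10^(58.0/10) + 10^(55.1/10)) = 10·log₁₀(2395000) = 63.79 dB SPL.

63.79 dB SPL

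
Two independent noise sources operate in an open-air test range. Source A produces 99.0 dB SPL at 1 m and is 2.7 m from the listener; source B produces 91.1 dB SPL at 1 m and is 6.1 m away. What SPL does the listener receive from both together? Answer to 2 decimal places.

90.51 dB SPL

At the listener: L_A = 99.0 − 20·log₁₀(2.7) = 90.373 dB; L_B = 91.1 − 20·log₁₀(6.1) = 75.393 dB.
Combined: 10·log₁₀(10^(90.373/10)+10^(75.393/10)) = 90.51 dB SPL.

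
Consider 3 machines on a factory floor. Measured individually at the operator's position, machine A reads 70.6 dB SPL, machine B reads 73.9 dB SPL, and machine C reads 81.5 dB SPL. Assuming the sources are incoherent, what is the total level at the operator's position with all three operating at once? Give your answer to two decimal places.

Add the sources as powers (linear), then convert back to dB:
L_total = 10·log₁₀(10^(70.6/10) + 10^(73.9/10) + 10^(81.5/10)) = 10·log₁₀(177300000) = 82.49 dB SPL.

82.49 dB SPL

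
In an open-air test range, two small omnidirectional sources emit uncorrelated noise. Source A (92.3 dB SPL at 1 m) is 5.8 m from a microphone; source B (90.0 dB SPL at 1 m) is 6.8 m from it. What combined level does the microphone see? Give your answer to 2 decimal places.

At the listener: L_A = 92.3 − 20·log₁₀(5.8) = 77.031 dB; L_B = 90.0 − 20·log₁₀(6.8) = 73.350 dB.
Combined: 10·log₁₀(10^(77.031/10)+10^(73.350/10)) = 78.58 dB SPL.

78.58 dB SPL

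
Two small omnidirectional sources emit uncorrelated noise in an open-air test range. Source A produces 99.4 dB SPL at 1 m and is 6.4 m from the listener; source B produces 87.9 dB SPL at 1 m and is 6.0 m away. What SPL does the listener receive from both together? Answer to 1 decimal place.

83.6 dB SPL

At the listener: L_A = 99.4 − 20·log₁₀(6.4) = 83.28 dB; L_B = 87.9 − 20·log₁₀(6.0) = 72.34 dB.
Combined: 10·log₁₀(10^(83.28/10)+10^(72.34/10)) = 83.6 dB SPL.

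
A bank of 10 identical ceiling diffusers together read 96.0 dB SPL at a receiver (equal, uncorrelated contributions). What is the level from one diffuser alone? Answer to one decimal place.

10 equal incoherent sources add 10·log₁₀(10) = 10.00 dB over one source.
L_one = 96.0 − 10.00 = 86.0 dB SPL.

86.0 dB SPL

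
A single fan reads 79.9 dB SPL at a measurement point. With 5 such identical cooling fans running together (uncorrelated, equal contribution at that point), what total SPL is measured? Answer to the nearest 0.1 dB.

86.9 dB SPL

5 equal incoherent sources raise the level by 10·log₁₀(5) = 6.99 dB.
L_total = 79.9 + 6.99 = 86.9 dB SPL.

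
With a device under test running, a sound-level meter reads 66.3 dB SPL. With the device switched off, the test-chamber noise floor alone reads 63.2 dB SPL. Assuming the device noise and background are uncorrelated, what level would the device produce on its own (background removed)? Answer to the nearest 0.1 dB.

63.4 dB SPL

Remove the background by subtracting linear intensities:
L_src = 10·log₁₀(10^(66.3/10) − 10^(63.2/10)) = 10·log₁₀(2176000) = 63.4 dB SPL.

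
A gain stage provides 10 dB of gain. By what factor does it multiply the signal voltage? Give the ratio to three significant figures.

Voltage ratio = 10^(dB/20).
10^(10/20) = 10^(0.5000) = 3.16.

3.16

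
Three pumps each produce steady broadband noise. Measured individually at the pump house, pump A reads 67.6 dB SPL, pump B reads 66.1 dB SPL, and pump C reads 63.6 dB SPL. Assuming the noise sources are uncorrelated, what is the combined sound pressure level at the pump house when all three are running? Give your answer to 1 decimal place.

70.8 dB SPL

Uncorrelated sources add in intensity (power), not in dB.
L_total = 10·log₁₀(10^(67.6/10) + 10^(66.1/10) + 10^(63.6/10)) = 10·log₁₀(12120000) = 70.8 dB SPL.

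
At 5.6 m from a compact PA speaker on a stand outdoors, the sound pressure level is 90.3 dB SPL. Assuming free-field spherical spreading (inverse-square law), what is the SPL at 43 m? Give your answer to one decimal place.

For a point source in a free field, ΔL = −20·log₁₀(d₂/d₁).
ΔL = −20·log₁₀(43/5.6) = -17.71 dB, so L₂ = 90.3 + (-17.71) = 72.6 dB SPL.

72.6 dB SPL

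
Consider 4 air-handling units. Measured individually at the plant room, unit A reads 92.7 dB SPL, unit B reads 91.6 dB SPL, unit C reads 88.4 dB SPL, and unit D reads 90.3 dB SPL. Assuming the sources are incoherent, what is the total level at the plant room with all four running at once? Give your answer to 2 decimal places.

97.05 dB SPL

Incoherent sources sum as intensities:
L_total = 10·log₁₀(10^(92.7/10) + 10^(91.6/10) + 10^(88.4/10) + 10^(90.3/10)) = 10·log₁₀(5071000000) = 97.05 dB SPL.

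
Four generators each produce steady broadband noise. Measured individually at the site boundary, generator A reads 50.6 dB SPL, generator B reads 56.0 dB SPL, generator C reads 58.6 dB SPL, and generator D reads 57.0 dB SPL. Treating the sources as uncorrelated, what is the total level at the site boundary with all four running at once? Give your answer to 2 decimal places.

62.40 dB SPL

Incoherent sources sum as intensities:
L_total = 10·log₁₀(10^(50.6/10) + 10^(56.0/10) + 10^(58.6/10) + 10^(57.0/10)) = 10·log₁₀(1739000) = 62.40 dB SPL.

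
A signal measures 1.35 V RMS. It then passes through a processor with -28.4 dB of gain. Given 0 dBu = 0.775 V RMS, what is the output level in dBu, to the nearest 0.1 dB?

-23.6 dBu

Input level: 20·log₁₀(1.35/0.775) = 4.82 dBu.
Output: 4.82 − 28.4 = -23.6 dBu.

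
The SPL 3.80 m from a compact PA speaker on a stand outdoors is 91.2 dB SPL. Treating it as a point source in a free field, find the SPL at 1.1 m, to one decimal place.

102.0 dB SPL

Free-field point source: level drops by 20·log₁₀ of the distance ratio.
ΔL = −20·log₁₀(1.1/3.80) = 10.77 dB, so L₂ = 91.2 + (10.77) = 102.0 dB SPL.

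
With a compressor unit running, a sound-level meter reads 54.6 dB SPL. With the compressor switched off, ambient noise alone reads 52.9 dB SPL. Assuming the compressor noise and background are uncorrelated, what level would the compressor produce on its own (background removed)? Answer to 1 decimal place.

49.7 dB SPL

Subtract intensities: L_src = 10·log₁₀(10^(L_total/10) − 10^(L_bg/10)).
L_src = 10·log₁₀(10^(54.6/10) − 10^(52.9/10)) = 10·log₁₀(93420) = 49.7 dB SPL.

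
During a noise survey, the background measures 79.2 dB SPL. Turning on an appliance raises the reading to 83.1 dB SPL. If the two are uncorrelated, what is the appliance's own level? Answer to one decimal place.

Subtract intensities: L_src = 10·log₁₀(10^(L_total/10) − 10^(L_bg/10)).
L_src = 10·log₁₀(10^(83.1/10) − 10^(79.2/10)) = 10·log₁₀(121000000) = 80.8 dB SPL.

80.8 dB SPL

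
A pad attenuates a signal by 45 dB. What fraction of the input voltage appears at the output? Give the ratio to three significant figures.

Voltage ratio = 10^(dB/20).
10^(-45/20) = 10^(-2.250) = 0.00562.

0.00562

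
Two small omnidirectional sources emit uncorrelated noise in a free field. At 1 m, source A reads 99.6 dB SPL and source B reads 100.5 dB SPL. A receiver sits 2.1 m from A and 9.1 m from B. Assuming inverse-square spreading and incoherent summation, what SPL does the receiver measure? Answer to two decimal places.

93.43 dB SPL

At the listener: L_A = 99.6 − 20·log₁₀(2.1) = 93.156 dB; L_B = 100.5 − 20·log₁₀(9.1) = 81.319 dB.
Combined: 10·log₁₀(10^(93.156/10)+10^(81.319/10)) = 93.43 dB SPL.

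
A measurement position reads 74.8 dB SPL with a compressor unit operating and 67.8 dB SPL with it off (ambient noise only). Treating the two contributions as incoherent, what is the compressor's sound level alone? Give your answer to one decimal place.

Subtract intensities: L_src = 10·log₁₀(10^(L_total/10) − 10^(L_bg/10)).
L_src = 10·log₁₀(10^(74.8/10) − 10^(67.8/10)) = 10·log₁₀(24170000) = 73.8 dB SPL.

73.8 dB SPL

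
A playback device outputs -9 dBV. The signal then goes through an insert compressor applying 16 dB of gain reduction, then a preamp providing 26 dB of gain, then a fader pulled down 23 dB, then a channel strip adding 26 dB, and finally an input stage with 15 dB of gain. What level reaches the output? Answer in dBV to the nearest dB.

Gain stages sum in dB:
-9 − 16 + 26 − 23 + 26 + 15 = +19 dBV.

+19 dBV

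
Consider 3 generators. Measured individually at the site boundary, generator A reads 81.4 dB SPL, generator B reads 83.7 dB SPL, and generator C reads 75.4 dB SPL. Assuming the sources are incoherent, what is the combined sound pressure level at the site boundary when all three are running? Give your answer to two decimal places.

Add the sources as powers (linear), then convert back to dB:
L_total = 10·log₁₀(10^(81.4/10) + 10^(83.7/10) + 10^(75.4/10)) = 10·log₁₀(407100000) = 86.10 dB SPL.

86.10 dB SPL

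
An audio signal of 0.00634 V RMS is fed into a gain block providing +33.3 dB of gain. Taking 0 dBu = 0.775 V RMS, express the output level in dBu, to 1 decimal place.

-8.4 dBu

Input level: 20·log₁₀(0.00634/0.775) = -41.74 dBu.
Output: -41.74 + 33.3 = -8.4 dBu.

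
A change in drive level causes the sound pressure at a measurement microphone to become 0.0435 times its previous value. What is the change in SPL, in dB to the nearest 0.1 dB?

Sound pressure is an amplitude quantity: ΔL = 20·log₁₀(p₂/p₁).
20·log₁₀(0.0435) = -27.2 dB.

-27.2 dB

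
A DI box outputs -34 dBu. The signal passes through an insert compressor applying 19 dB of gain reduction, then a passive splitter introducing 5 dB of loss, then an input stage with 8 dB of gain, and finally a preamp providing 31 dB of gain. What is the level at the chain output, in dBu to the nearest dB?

-19 dBu

In dB, series stages simply add:
-34 − 19 − 5 + 8 + 31 = -19 dBu.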